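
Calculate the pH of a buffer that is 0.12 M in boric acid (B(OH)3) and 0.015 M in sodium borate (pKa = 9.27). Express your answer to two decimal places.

Using pH = pKa + log([base]/[acid]) with [base]/[acid] = 0.015/0.12:
pH = 9.27 + (-0.903) = 8.37

pH = 8.37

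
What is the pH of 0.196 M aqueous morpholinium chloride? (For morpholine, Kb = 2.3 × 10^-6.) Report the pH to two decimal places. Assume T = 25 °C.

C4H8ONH2+ is the conjugate acid of the weak base C4H8ONH.
Ka = Kw/Kb = 1.0×10^-14 / 2.3 × 10^-6 = 4.35 × 10^-9
From the ICE table, Ka = [H+]²/(0.196 − [H+]) = 4.35 × 10^-9.
Since Ka ≪ C₀, [H+] ≈ √(Ka·C₀) = 2.92 × 10^-5 M.
pH = −log[H+] = −log(2.92 × 10^-5) = 4.53

pH = 4.53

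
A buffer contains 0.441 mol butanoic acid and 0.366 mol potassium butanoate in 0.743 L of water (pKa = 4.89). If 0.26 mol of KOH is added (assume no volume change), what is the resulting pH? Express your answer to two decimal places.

After neutralization: n(CH3(CH2)2COOH) = 0.181 mol, n(CH3(CH2)2COO-) = 0.626 mol.
pH = pKa + log([A⁻]/[HA]) = 4.89 + log(0.626/0.181) = 4.89 +0.539

pH = 5.43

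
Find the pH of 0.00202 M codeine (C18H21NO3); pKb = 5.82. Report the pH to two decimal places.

pH = 9.74

C18H21NO3 + H2O ⇌ C18H22NO3+ + OH-
Kb = 10^(−5.82) = 1.51 × 10^-6
From the ICE table, Kb = x²/(0.00202 − x) = 1.51 × 10^-6.
Neglecting x in the denominator: x = √(1.51 × 10^-6 × 0.00202) = 5.52 × 10^-5 M
pOH = −log(5.52 × 10^-5) = 4.26; pH = 14.00 − 4.26 = 9.74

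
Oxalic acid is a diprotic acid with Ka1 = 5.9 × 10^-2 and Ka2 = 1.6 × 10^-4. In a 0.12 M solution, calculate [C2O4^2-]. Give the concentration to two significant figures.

First ionization gives [H+] ≈ [HC2O4-] = 5.97 × 10^-2 M.
Second step: Ka2 = [H+][C2O4^2-]/[HC2O4-] ≈ [C2O4^2-] (since [H+] ≈ [HC2O4-]).
So [C2O4^2-] ≈ Ka2.

1.6 × 10^-4 M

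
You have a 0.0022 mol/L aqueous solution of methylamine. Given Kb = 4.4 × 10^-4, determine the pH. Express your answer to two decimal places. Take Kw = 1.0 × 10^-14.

CH3NH2 + H2O ⇌ CH3NH3+ + OH-
Kb = x²/(0.0022 − x) = 4.4 × 10^-4
The 5% rule fails; solving x² + Kb·x − Kb·C₀ = 0 exactly:
x = (−Kb + √(Kb² + 4·Kb·C₀))/2 = 7.88 × 10^-4 M
pOH = −log(7.88 × 10^-4) = 3.10; pH = 14.00 − 3.10 = 10.90

pH = 10.90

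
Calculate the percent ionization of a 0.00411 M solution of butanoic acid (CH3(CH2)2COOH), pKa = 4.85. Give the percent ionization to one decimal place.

5.7%

CH3(CH2)2COOH ⇌ CH3(CH2)2COO- + H+; let x = [H+] at equilibrium.
Ka = 10^(−4.85) = 1.41 × 10^-5
Solve x² + 1.41e-05x − 5.8e-08 = 0 → x = 2.34 × 10^-4 M
Fraction ionized = 2.34 × 10^-4 / 0.00411 = 0.0569 → 5.7%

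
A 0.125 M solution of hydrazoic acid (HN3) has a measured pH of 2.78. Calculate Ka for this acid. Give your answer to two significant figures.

Ka = 2.2 × 10^-5

[H+] = 10^(-2.78) = 1.66 × 10^-3 M
At equilibrium [HA] = 0.125 − 1.66 × 10^-3 = 1.23 × 10^-1 M
Ka = [H+][A-]/[HA] = (1.66 × 10^-3)² / 1.23 × 10^-1 = 2.2 × 10^-5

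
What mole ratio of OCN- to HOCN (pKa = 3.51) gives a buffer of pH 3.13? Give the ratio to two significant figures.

ratio = 0.42

pH = pKa + log(r) ⇒ log(r) = 3.13 − 3.51 = -0.38
r = [OCN-]/[HOCN] = 10^(-0.38) = 0.417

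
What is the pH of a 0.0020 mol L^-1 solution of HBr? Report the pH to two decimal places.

pH = 2.70

HBr is a strong acid and dissociates completely, so [H+] = 0.0020 M.
pH = -log(0.002) = 2.70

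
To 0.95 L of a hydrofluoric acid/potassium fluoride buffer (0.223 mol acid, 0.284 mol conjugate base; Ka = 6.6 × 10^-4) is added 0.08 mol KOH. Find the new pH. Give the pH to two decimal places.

pH = 3.59

After neutralization: n(HF) = 0.143 mol, n(F-) = 0.364 mol.
pKa = −log(6.6 × 10^-4) = 3.180
pH = pKa + log(n_F-/n_HF) = 3.180 + log(0.364/0.143) = 3.180 + (+0.406)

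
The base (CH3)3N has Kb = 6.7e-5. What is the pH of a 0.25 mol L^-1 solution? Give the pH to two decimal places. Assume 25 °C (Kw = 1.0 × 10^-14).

pH = 11.61

(CH3)3N + H2O ⇌ (CH3)3NH+ + OH-
From the ICE table, Kb = [OH-]²/(0.25 − [OH-]) = 6.7 × 10^-5.
Assume [OH-] ≪ 0.25: [OH-] ≈ √(6.7 × 10^-5 × 0.25) = 4.09 × 10^-3 M
pOH = 2.39, so pH = 14.00 − pOH = 11.61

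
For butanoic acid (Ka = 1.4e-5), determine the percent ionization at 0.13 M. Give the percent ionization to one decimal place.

CH3(CH2)2COOH ⇌ CH3(CH2)2COO- + H+; let x = [H+] at equilibrium.
x ≈ √(Ka·C₀) = √(1.4 × 10^-5 × 0.13) = 1.35 × 10^-3 M
% ionization = x/C₀ × 100% = 1.35 × 10^-3/0.13 × 100% = 1.0%

1.0%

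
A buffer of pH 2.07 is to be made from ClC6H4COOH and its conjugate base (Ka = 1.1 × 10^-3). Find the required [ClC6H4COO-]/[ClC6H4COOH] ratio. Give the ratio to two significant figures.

pKa = -log(1.1 × 10^-3) = 2.959
pH = pKa + log(r) ⇒ log(r) = 2.07 − 2.959 = -0.889
r = [ClC6H4COO-]/[ClC6H4COOH] = 10^(-0.889) = 0.129

ratio = 0.13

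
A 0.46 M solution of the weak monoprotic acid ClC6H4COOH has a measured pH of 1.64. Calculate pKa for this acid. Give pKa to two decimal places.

[H+] = 10^(-1.64) = 2.29 × 10^-2 M
At equilibrium [HA] = 0.46 − 2.29 × 10^-2 = 4.37 × 10^-1 M
Ka = [H+][A-]/[HA] = (2.29 × 10^-2)² / 4.37 × 10^-1 = 1.20 × 10^-3
pKa = -log(1.20 × 10^-3) = 2.92

pKa = 2.92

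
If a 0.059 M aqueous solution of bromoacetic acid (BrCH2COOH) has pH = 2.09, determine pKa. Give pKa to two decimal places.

pKa = 2.89

[H+] = 10^(-2.09) = 8.13 × 10^-3 M
At equilibrium [HA] = 0.059 − 8.13 × 10^-3 = 5.09 × 10^-2 M
Ka = [H+][A-]/[HA] = (8.13 × 10^-3)² / 5.09 × 10^-2 = 1.30 × 10^-3
pKa = -log(1.30 × 10^-3) = 2.89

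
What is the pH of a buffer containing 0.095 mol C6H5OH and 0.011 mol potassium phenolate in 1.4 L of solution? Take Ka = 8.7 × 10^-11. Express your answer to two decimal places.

pH = 9.12

pKa = −log(8.7 × 10^-11) = 10.060
pH = pKa + log([A⁻]/[HA]) = 10.060 + log(0.011/0.095)
pH = 10.060 + (-0.936) = 9.12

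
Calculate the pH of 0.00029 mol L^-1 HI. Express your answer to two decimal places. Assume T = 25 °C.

HI is a strong acid and dissociates completely, so [H+] = 0.00029 M.
pH = -log(0.00029) = 3.54

pH = 3.54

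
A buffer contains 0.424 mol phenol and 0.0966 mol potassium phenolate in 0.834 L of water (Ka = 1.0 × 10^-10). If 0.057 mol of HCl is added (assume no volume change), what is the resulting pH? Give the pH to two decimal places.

pH = 8.92

After neutralization: n(C6H5OH) = 0.481 mol, n(C6H5O-) = 0.0396 mol.
pKa = −log(1.0 × 10^-10) = 10.000
pH = pKa + log(n_C6H5O-/n_C6H5OH) = 10.000 + log(0.0396/0.481) = 10.000 + (-1.084)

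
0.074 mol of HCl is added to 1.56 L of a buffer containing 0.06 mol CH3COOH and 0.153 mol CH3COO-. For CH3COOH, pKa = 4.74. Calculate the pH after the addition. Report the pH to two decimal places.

pH = 4.51

After neutralization: n(CH3COOH) = 0.134 mol, n(CH3COO-) = 0.079 mol.
pH = pKa + log([A⁻]/[HA]) = 4.74 + log(0.079/0.134) = 4.74 -0.229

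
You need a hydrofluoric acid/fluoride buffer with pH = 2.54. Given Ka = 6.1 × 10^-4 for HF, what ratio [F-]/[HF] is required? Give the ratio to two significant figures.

ratio = 0.21

pKa = -log(6.1 × 10^-4) = 3.215
pH = pKa + log(r) ⇒ log(r) = 2.54 − 3.215 = -0.675
r = [F-]/[HF] = 10^(-0.675) = 0.211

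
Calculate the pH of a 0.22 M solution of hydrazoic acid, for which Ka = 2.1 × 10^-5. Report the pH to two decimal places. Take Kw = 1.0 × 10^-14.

pH = 2.67

HN3 ⇌ N3- + H+
From the ICE table, Ka = x²/(0.22 − x) = 2.1 × 10^-5.
Neglecting x in the denominator: x = √(2.1 × 10^-5 × 0.22) = 2.15 × 10^-3 M
Check: 0.98% ionized — well under 5%, approximation valid.
pH = −log(2.15 × 10^-3) = 2.67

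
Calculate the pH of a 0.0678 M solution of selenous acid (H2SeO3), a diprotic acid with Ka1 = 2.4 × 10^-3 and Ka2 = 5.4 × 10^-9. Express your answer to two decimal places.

Ka1 ≫ Ka2, so treat the first dissociation as the only significant source of H+.
Ka1 = x²/(0.0678 − x) = 2.4 × 10^-3
Solving the quadratic: x = (−Ka1 + √(Ka1² + 4·Ka1·C₀))/2 = 1.16 × 10^-2 M
pH = −log(1.16 × 10^-2) = 1.94

pH = 1.94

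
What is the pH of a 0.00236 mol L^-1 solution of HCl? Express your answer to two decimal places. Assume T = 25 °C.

pH = 2.63

HCl is a strong acid and dissociates completely, so [H+] = 0.00236 M.
pH = -log(0.00236) = 2.63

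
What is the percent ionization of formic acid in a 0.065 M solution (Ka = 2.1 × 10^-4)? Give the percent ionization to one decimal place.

HCOOH ⇌ HCOO- + H+; let x = [H+] at equilibrium.
Solve x² + 0.00021x − 1.37e-05 = 0 → x = 3.59 × 10^-3 M
Fraction ionized = 3.59 × 10^-3 / 0.065 = 0.0552 → 5.5%

5.5%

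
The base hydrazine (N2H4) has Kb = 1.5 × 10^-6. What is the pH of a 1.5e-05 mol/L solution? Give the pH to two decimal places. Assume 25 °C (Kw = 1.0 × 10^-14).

N2H4 + H2O ⇌ N2H5+ + OH-
Let x = [OH-] at equilibrium. Kb = x²/(1.5e-05 − x).
x is not negligible relative to C₀; solve x² + 1.5e-06·x − 2.25e-11 = 0.
x = (−Kb + √(Kb² + 4·Kb·C₀))/2 = 4.05 × 10^-6 M
pOH = −log(4.05 × 10^-6) = 5.39; pH = 14.00 − 5.39 = 8.61

pH = 8.61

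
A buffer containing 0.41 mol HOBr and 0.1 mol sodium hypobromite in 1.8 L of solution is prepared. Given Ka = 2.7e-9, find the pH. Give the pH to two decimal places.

pH = 7.96

pKa = −log(2.7 × 10^-9) = 8.569
Using pH = pKa + log([base]/[acid]) with [base]/[acid] = 0.1/0.41:
pH = 8.569 + (-0.613) = 7.96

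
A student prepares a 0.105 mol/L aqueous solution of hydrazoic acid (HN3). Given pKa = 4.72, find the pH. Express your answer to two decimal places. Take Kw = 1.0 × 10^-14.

HN3 ⇌ N3- + H+
Ka = 10^(−4.72) = 1.91 × 10^-5
Ka = x²/(0.105 − x) = 1.91 × 10^-5
Neglecting x in the denominator: x = √(1.91 × 10^-5 × 0.105) = 1.42 × 10^-3 M
Check: 1.3% ionized — well under 5%, approximation valid.
pH = −log[H+] = −log(1.42 × 10^-3) = 2.85

pH = 2.85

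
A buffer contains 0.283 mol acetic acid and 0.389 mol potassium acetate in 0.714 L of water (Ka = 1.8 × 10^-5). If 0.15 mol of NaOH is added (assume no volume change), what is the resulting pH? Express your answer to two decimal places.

pH = 5.35

OH- converts CH3COOH to CH3COO-: CH3COOH → 0.133 mol, CH3COO- → 0.539 mol.
pKa = −log(1.8 × 10^-5) = 4.745
pH = pKa + log([A⁻]/[HA]) = 4.745 + log(0.539/0.133) = 4.745 +0.608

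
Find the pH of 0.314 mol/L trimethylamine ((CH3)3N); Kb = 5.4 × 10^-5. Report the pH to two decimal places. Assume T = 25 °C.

pH = 11.61

(CH3)3N + H2O ⇌ (CH3)3NH+ + OH-
Kb = [OH-]²/(0.314 − [OH-]) = 5.4 × 10^-5
Neglecting [OH-] in the denominator: [OH-] = √(5.4 × 10^-5 × 0.314) = 4.12 × 10^-3 M
pOH = −log(4.12 × 10^-3) = 2.39; pH = 14.00 − 2.39 = 11.61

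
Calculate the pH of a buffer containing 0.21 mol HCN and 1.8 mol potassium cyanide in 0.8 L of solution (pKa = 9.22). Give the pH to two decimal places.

pH = 10.15

Henderson–Hasselbalch: pH = pKa + log([CN-]/[HCN]) = 9.22 + log(1.8/0.21)
pH = 9.22 + (+0.933) = 10.15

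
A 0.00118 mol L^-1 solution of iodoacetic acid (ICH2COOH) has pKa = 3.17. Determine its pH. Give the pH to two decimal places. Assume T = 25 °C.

pH = 3.21

ICH2COOH ⇌ ICH2COO- + H+
Ka = 10^(−3.17) = 6.76 × 10^-4
From the ICE table, Ka = [H+]²/(0.00118 − [H+]) = 6.76 × 10^-4.
Here C₀/Ka ≈ 1.75, so the small-[H+] approximation fails. Use the quadratic:
[H+] = [−0.000676 + √(0.000676² + 3.19e-06)]/2 = 6.17 × 10^-4 M
pH = −log[H+] = −log(6.17 × 10^-4) = 3.21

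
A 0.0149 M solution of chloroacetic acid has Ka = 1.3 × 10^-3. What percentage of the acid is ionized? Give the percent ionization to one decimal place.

ClCH2COOH ⇌ ClCH2COO- + H+; let x = [H+] at equilibrium.
Ka = x²/(C₀ − x); solving the quadratic gives x = 3.80 × 10^-3 M.
% ionization = x/C₀ × 100% = 3.80 × 10^-3/0.0149 × 100% = 25.5%

25.5%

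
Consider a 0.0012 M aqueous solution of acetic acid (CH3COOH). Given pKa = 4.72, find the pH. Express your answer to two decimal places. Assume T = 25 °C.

pH = 3.85

CH3COOH ⇌ CH3COO- + H+
Ka = 10^(−4.72) = 1.91 × 10^-5
Ka = [H+]²/(0.0012 − [H+]) = 1.91 × 10^-5
The 5% rule fails; solving [H+]² + Ka·[H+] − Ka·C₀ = 0 exactly:
[H+] = (−Ka + √(Ka² + 4·Ka·C₀))/2 = 1.42 × 10^-4 M
pH = −log(1.42 × 10^-4) = 3.85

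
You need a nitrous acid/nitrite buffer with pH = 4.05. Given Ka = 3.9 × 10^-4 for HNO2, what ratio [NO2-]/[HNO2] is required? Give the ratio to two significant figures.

pKa = -log(3.9 × 10^-4) = 3.409
pH = pKa + log(r) ⇒ log(r) = 4.05 − 3.409 = +0.641
r = [NO2-]/[HNO2] = 10^(+0.641) = 4.38

ratio = 4.4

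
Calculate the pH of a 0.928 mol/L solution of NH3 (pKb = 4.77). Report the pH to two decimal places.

pH = 11.60

NH3 + H2O ⇌ NH4+ + OH-
Kb = 10^(−4.77) = 1.70 × 10^-5
From the ICE table, Kb = [OH-]²/(0.928 − [OH-]) = 1.70 × 10^-5.
Neglecting [OH-] in the denominator: [OH-] = √(1.70 × 10^-5 × 0.928) = 3.97 × 10^-3 M
Check: 0.43% ionized — well under 5%, approximation valid.
pOH = −log(3.97 × 10^-3) = 2.40; pH = 14.00 − 2.40 = 11.60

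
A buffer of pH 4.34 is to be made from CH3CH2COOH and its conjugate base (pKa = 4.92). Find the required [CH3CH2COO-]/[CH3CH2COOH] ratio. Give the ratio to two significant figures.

pH = pKa + log(r) ⇒ log(r) = 4.34 − 4.92 = -0.58
r = [CH3CH2COO-]/[CH3CH2COOH] = 10^(-0.58) = 0.263

ratio = 0.26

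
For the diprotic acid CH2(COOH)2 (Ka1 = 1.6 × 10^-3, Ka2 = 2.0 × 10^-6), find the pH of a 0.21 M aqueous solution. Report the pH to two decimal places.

pH = 1.76

Ka1 ≫ Ka2, so treat the first dissociation as the only significant source of H+.
Ka1 = x²/(0.21 − x) = 1.6 × 10^-3
Solving the quadratic: x = (−Ka1 + √(Ka1² + 4·Ka1·C₀))/2 = 1.75 × 10^-2 M
pH = −log(1.75 × 10^-2) = 1.76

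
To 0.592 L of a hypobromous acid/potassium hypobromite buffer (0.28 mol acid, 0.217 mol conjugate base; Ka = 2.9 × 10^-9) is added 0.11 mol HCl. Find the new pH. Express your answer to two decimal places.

pH = 7.98

After neutralization: n(HOBr) = 0.39 mol, n(OBr-) = 0.107 mol.
pKa = −log(2.9 × 10^-9) = 8.538
Henderson–Hasselbalch with mole ratio 0.107/0.39: pH = 8.538 + (-0.562)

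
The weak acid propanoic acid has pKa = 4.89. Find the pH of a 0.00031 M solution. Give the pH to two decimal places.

CH3CH2COOH ⇌ CH3CH2COO- + H+
Ka = 10^(−4.89) = 1.29 × 10^-5
From the ICE table, Ka = x²/(0.00031 − x) = 1.29 × 10^-5.
x is not negligible relative to C₀; solve x² + 1.29e-05·x − 4e-09 = 0.
x = [−1.29e-05 + √(1.29e-05² + 1.6e-08)]/2 = 5.71 × 10^-5 M
pH = −log[H+] = −log(5.71 × 10^-5) = 4.24

pH = 4.24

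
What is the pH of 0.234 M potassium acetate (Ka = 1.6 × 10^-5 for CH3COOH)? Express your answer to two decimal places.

CH3COO- is the conjugate base of the weak acid CH3COOH.
Kb = Kw/Ka = 1.0×10^-14 / 1.6 × 10^-5 = 6.25 × 10^-10
From the ICE table, Kb = [OH-]²/(0.234 − [OH-]) = 6.25 × 10^-10.
Since Kb ≪ C₀, [OH-] ≈ √(Kb·C₀) = 1.21 × 10^-5 M.
pOH = 4.92, so pH = 14.00 − pOH = 9.08

pH = 9.08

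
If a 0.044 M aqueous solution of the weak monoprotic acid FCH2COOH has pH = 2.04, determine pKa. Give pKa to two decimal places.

pKa = 2.62

[H+] = 10^(-2.04) = 9.12 × 10^-3 M
At equilibrium [HA] = 0.044 − 9.12 × 10^-3 = 3.49 × 10^-2 M
Ka = [H+][A-]/[HA] = (9.12 × 10^-3)² / 3.49 × 10^-2 = 2.38 × 10^-3
pKa = -log(2.38 × 10^-3) = 2.62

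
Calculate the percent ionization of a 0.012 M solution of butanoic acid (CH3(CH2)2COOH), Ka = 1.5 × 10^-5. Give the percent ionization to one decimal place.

3.5%

CH3(CH2)2COOH ⇌ CH3(CH2)2COO- + H+; let x = [H+] at equilibrium.
x ≈ √(Ka·C₀) = √(1.5 × 10^-5 × 0.012) = 4.24 × 10^-4 M
Fraction ionized = 4.24 × 10^-4 / 0.012 = 0.0353 → 3.5%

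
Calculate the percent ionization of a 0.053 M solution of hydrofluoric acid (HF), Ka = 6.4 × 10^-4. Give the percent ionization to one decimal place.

HF ⇌ F- + H+; let x = [H+] at equilibrium.
Solve x² + 0.00064x − 3.39e-05 = 0 → x = 5.51 × 10^-3 M
Fraction ionized = 5.51 × 10^-3 / 0.053 = 0.1040 → 10.4%

10.4%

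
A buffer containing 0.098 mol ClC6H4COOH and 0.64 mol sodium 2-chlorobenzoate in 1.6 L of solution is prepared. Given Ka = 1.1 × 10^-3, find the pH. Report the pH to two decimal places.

pH = 3.77

pKa = −log(1.1 × 10^-3) = 2.959
pH = pKa + log([A⁻]/[HA]) = 2.959 + log(0.64/0.098)
pH = 2.959 + (+0.815) = 3.77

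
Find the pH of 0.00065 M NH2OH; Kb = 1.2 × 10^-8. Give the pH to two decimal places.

NH2OH + H2O ⇌ NH3OH+ + OH-
From the ICE table, Kb = [OH-]²/(0.00065 − [OH-]) = 1.2 × 10^-8.
Since Kb ≪ C₀, [OH-] ≈ √(Kb·C₀) = 2.79 × 10^-6 M.
pOH = −log(2.79 × 10^-6) = 5.55; pH = 14.00 − 5.55 = 8.45

pH = 8.45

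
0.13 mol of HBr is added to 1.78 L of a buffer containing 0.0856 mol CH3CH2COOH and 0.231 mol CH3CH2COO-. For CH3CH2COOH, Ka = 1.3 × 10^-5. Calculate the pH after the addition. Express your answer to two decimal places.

After neutralization: n(CH3CH2COOH) = 0.216 mol, n(CH3CH2COO-) = 0.101 mol.
pKa = −log(1.3 × 10^-5) = 4.886
Henderson–Hasselbalch with mole ratio 0.101/0.216: pH = 4.886 + (-0.330)

pH = 4.56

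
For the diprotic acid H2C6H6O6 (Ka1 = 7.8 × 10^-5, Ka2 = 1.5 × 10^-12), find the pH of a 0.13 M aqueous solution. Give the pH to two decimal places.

pH = 2.50

Ka1 ≫ Ka2, so treat the first dissociation as the only significant source of H+.
Ka1 = x²/(0.13 − x) = 7.8 × 10^-5
x ≈ √(7.8 × 10^-5 × 0.13) = 3.18 × 10^-3 M
pH = −log(3.18 × 10^-3) = 2.50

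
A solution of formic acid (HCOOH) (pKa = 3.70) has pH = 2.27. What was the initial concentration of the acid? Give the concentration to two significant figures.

C₀ = 1.5 × 10^-1 M

[H+] = 10^(-2.27) = 5.37 × 10^-3 M = x
Ka = 10^(−3.70) = 2.00 × 10^-4
Ka = x²/(C₀ − x) ⇒ C₀ = x + x²/Ka
C₀ = 5.37 × 10^-3 + (5.37 × 10^-3)²/(2.00 × 10^-4) = 1.50 × 10^-1 M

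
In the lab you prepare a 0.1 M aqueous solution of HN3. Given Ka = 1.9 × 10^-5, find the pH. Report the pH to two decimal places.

HN3 ⇌ N3- + H+
Ka = x²/(0.1 − x) = 1.9 × 10^-5
Neglecting x in the denominator: x = √(1.9 × 10^-5 × 0.1) = 1.38 × 10^-3 M
pH = −log[H+] = −log(1.38 × 10^-3) = 2.86

pH = 2.86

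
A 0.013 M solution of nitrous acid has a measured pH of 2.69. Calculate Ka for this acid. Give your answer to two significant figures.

Ka = 3.8 × 10^-4

[H+] = 10^(-2.69) = 2.04 × 10^-3 M
At equilibrium [HA] = 0.013 − 2.04 × 10^-3 = 1.10 × 10^-2 M
Ka = [H+][A-]/[HA] = (2.04 × 10^-3)² / 1.10 × 10^-2 = 3.8 × 10^-4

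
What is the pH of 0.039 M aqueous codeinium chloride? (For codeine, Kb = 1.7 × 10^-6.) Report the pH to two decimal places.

C18H22NO3+ is the conjugate acid of the weak base C18H21NO3.
Ka = Kw/Kb = 1.0×10^-14 / 1.7 × 10^-6 = 5.88 × 10^-9
Ka = [H+]²/(0.039 − [H+]) = 5.88 × 10^-9
Assume [H+] ≪ 0.039: [H+] ≈ √(5.88 × 10^-9 × 0.039) = 1.51 × 10^-5 M
([H+]/C₀ = 0.039% < 5%, so the approximation holds.)
pH = −log(1.51 × 10^-5) = 4.82

pH = 4.82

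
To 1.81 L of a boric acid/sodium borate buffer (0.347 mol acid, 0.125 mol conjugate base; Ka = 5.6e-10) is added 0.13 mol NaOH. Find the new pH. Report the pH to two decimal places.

OH- converts B(OH)3 to B(OH)4-: B(OH)3 → 0.217 mol, B(OH)4- → 0.255 mol.
pKa = −log(5.6 × 10^-10) = 9.252
Henderson–Hasselbalch with mole ratio 0.255/0.217: pH = 9.252 + (+0.070)

pH = 9.32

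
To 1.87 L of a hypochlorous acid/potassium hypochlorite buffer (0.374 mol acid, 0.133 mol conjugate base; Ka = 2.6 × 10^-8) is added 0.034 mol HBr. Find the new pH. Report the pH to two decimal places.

pH = 6.97

Added H+ converts OCl- to HOCl: HOCl → 0.408 mol, OCl- → 0.099 mol.
pKa = −log(2.6 × 10^-8) = 7.585
pH = pKa + log(n_OCl-/n_HOCl) = 7.585 + log(0.099/0.408) = 7.585 + (-0.615)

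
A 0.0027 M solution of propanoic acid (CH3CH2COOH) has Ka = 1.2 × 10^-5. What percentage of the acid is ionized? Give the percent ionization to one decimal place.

6.4%

CH3CH2COOH ⇌ CH3CH2COO- + H+; let x = [H+] at equilibrium.
Solve x² + 1.2e-05x − 3.24e-08 = 0 → x = 1.74 × 10^-4 M
Fraction ionized = 1.74 × 10^-4 / 0.0027 = 0.0644 → 6.4%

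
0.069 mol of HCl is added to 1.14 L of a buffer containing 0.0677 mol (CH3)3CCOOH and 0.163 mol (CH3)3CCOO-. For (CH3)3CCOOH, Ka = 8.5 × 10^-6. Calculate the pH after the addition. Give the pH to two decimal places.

Added H+ converts (CH3)3CCOO- to (CH3)3CCOOH: (CH3)3CCOOH → 0.137 mol, (CH3)3CCOO- → 0.094 mol.
pKa = −log(8.5 × 10^-6) = 5.071
pH = pKa + log([A⁻]/[HA]) = 5.071 + log(0.094/0.137) = 5.071 -0.164

pH = 4.91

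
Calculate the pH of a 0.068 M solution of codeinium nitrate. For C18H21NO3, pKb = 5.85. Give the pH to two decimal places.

C18H22NO3+ is the conjugate acid of the weak base C18H21NO3.
Kb = 10^(−5.85) = 1.41 × 10^-6
Ka = Kw/Kb = 1.0×10^-14 / 1.41 × 10^-6 = 7.09 × 10^-9
Let x = [H+] at equilibrium. Ka = x²/(0.068 − x).
Assume x ≪ 0.068: x ≈ √(7.09 × 10^-9 × 0.068) = 2.20 × 10^-5 M
pH = −log[H+] = −log(2.20 × 10^-5) = 4.66

pH = 4.66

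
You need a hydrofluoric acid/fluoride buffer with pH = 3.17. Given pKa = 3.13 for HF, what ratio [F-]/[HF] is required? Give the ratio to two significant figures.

ratio = 1.1

pH = pKa + log(r) ⇒ log(r) = 3.17 − 3.13 = +0.04
r = [F-]/[HF] = 10^(+0.04) = 1.1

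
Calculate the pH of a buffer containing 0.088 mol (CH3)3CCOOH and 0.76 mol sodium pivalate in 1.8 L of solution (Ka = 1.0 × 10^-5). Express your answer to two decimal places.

pKa = −log(1.0 × 10^-5) = 5.000
pH = pKa + log([A⁻]/[HA]) = 5.000 + log(0.76/0.088)
pH = 5.000 + (+0.936) = 5.94

pH = 5.94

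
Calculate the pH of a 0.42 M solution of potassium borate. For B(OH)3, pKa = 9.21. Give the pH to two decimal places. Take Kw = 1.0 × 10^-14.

pH = 11.42

B(OH)4- is the conjugate base of the weak acid B(OH)3.
Ka = 10^(−9.21) = 6.17 × 10^-10
Kb = Kw/Ka = 1.0×10^-14 / 6.17 × 10^-10 = 1.62 × 10^-5
From the ICE table, Kb = x²/(0.42 − x) = 1.62 × 10^-5.
Assume x ≪ 0.42: x ≈ √(1.62 × 10^-5 × 0.42) = 2.61 × 10^-3 M
(x/C₀ = 0.62% < 5%, so the approximation holds.)
pOH = −log(2.61 × 10^-3) = 2.58; pH = 14.00 − 2.58 = 11.42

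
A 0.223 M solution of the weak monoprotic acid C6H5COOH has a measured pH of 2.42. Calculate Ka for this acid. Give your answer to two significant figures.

Ka = 6.6 × 10^-5

[H+] = 10^(-2.42) = 3.80 × 10^-3 M
At equilibrium [HA] = 0.223 − 3.80 × 10^-3 = 2.19 × 10^-1 M
Ka = [H+][A-]/[HA] = (3.80 × 10^-3)² / 2.19 × 10^-1 = 6.6 × 10^-5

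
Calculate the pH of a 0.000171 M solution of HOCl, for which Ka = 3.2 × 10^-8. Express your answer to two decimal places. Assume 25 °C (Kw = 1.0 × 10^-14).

HOCl ⇌ OCl- + H+
Let x = [H+] at equilibrium. Ka = x²/(0.000171 − x).
Since Ka ≪ C₀, x ≈ √(Ka·C₀) = 2.34 × 10^-6 M.
pH = −log[H+] = −log(2.34 × 10^-6) = 5.63

pH = 5.63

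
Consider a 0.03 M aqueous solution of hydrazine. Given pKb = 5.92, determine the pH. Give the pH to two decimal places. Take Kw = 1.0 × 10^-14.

pH = 10.28

N2H4 + H2O ⇌ N2H5+ + OH-
Kb = 10^(−5.92) = 1.20 × 10^-6
Kb = [OH-]²/(0.03 − [OH-]) = 1.20 × 10^-6
Since Kb ≪ C₀, [OH-] ≈ √(Kb·C₀) = 1.90 × 10^-4 M.
pOH = 3.72, so pH = 14.00 − pOH = 10.28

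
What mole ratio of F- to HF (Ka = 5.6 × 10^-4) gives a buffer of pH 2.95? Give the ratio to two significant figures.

pKa = -log(5.6 × 10^-4) = 3.252
pH = pKa + log(r) ⇒ log(r) = 2.95 − 3.252 = -0.302
r = [F-]/[HF] = 10^(-0.302) = 0.499

ratio = 0.50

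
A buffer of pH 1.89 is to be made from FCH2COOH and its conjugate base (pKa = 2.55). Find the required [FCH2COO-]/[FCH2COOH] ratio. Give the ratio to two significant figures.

pH = pKa + log(r) ⇒ log(r) = 1.89 − 2.55 = -0.66
r = [FCH2COO-]/[FCH2COOH] = 10^(-0.66) = 0.219

ratio = 0.22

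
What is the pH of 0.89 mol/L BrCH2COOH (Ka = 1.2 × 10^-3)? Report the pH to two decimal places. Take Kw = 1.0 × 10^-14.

BrCH2COOH ⇌ BrCH2COO- + H+
Ka = x²/(0.89 − x) = 1.2 × 10^-3
Since Ka ≪ C₀, x ≈ √(Ka·C₀) = 3.27 × 10^-2 M.
pH = −log(3.27 × 10^-2) = 1.49

pH = 1.49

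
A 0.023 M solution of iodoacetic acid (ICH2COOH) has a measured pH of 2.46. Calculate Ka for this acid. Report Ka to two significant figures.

[H+] = 10^(-2.46) = 3.47 × 10^-3 M
At equilibrium [HA] = 0.023 − 3.47 × 10^-3 = 1.95 × 10^-2 M
Ka = [H+][A-]/[HA] = (3.47 × 10^-3)² / 1.95 × 10^-2 = 6.2 × 10^-4

Ka = 6.2 × 10^-4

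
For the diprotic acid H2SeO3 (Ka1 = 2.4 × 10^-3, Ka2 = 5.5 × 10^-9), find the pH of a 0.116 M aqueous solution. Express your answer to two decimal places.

pH = 1.81

Ka1 ≫ Ka2, so treat the first dissociation as the only significant source of H+.
Ka1 = x²/(0.116 − x) = 2.4 × 10^-3
Solving the quadratic: x = (−Ka1 + √(Ka1² + 4·Ka1·C₀))/2 = 1.55 × 10^-2 M
pH = −log(1.55 × 10^-2) = 1.81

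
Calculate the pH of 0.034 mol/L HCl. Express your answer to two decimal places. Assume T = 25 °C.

HCl is a strong acid and dissociates completely, so [H+] = 0.034 M.
pH = -log(0.034) = 1.47

pH = 1.47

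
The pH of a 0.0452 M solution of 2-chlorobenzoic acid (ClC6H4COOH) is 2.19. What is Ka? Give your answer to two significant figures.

Ka = 1.1 × 10^-3

[H+] = 10^(-2.19) = 6.46 × 10^-3 M
At equilibrium [HA] = 0.0452 − 6.46 × 10^-3 = 3.87 × 10^-2 M
Ka = [H+][A-]/[HA] = (6.46 × 10^-3)² / 3.87 × 10^-2 = 1.1 × 10^-3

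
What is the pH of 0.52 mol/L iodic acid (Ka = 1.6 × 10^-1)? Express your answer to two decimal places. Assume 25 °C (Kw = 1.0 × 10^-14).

pH = 0.66

HIO3 ⇌ IO3- + H+
From the ICE table, Ka = [H+]²/(0.52 − [H+]) = 1.6 × 10^-1.
[H+] is not negligible relative to C₀; solve [H+]² + 0.16·[H+] − 0.0832 = 0.
[H+] = [−0.16 + √(0.16² + 0.333)]/2 = 2.19 × 10^-1 M
pH = −log(2.19 × 10^-1) = 0.66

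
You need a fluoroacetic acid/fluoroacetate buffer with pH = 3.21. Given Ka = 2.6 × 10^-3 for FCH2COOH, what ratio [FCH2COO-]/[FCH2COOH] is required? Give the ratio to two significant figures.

ratio = 4.2

pKa = -log(2.6 × 10^-3) = 2.585
pH = pKa + log(r) ⇒ log(r) = 3.21 − 2.585 = +0.625
r = [FCH2COO-]/[FCH2COOH] = 10^(+0.625) = 4.22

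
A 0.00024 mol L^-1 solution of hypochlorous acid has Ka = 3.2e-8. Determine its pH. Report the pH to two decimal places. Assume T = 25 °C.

pH = 5.56

HOCl ⇌ OCl- + H+
Let x = [H+] at equilibrium. Ka = x²/(0.00024 − x).
Neglecting x in the denominator: x = √(3.2 × 10^-8 × 0.00024) = 2.77 × 10^-6 M
Check: 1.2% ionized — well under 5%, approximation valid.
pH = −log(2.77 × 10^-6) = 5.56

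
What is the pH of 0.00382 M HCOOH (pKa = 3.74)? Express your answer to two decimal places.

HCOOH ⇌ HCOO- + H+
Ka = 10^(−3.74) = 1.82 × 10^-4
From the ICE table, Ka = [H+]²/(0.00382 − [H+]) = 1.82 × 10^-4.
The 5% rule fails; solving [H+]² + Ka·[H+] − Ka·C₀ = 0 exactly:
[H+] = [−0.000182 + √(0.000182² + 2.78e-06)]/2 = 7.48 × 10^-4 M
pH = −log(7.48 × 10^-4) = 3.13

pH = 3.13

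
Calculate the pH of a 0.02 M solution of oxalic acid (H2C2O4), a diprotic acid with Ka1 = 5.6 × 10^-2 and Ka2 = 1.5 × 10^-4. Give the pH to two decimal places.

Since Ka1 ≫ Ka2, the first ionization dominates [H+].
Ka1 = x²/(0.02 − x) = 5.6 × 10^-2
Solving the quadratic: x = (−Ka1 + √(Ka1² + 4·Ka1·C₀))/2 = 1.56 × 10^-2 M
pH = −log(1.56 × 10^-2) = 1.81

pH = 1.81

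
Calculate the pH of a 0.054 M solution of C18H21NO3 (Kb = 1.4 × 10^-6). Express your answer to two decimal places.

C18H21NO3 + H2O ⇌ C18H22NO3+ + OH-
Kb = x²/(0.054 − x) = 1.4 × 10^-6
Neglecting x in the denominator: x = √(1.4 × 10^-6 × 0.054) = 2.75 × 10^-4 M
(x/C₀ = 0.51% < 5%, so the approximation holds.)
pOH = 3.56, so pH = 14.00 − pOH = 10.44

pH = 10.44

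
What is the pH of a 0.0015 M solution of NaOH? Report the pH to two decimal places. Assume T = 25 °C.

pH = 11.18

NaOH is a strong base; [OH-] = 0.0015 M.
pOH = -log(0.0015) = 2.82
pH = 14.00 - 2.82 = 11.18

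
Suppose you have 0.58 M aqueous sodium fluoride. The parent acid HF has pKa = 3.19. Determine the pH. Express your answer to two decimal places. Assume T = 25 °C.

pH = 8.48

F- is the conjugate base of the weak acid HF.
Ka = 10^(−3.19) = 6.46 × 10^-4
Kb = Kw/Ka = 1.0×10^-14 / 6.46 × 10^-4 = 1.55 × 10^-11
From the ICE table, Kb = x²/(0.58 − x) = 1.55 × 10^-11.
Neglecting x in the denominator: x = √(1.55 × 10^-11 × 0.58) = 3.00 × 10^-6 M
pOH = −log(3.00 × 10^-6) = 5.52; pH = 14.00 − 5.52 = 8.48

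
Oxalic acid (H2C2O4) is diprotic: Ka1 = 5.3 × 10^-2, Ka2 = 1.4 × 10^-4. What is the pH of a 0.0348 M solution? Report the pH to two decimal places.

pH = 1.62

Ka1 ≫ Ka2, so treat the first dissociation as the only significant source of H+.
Ka1 = x²/(0.0348 − x) = 5.3 × 10^-2
Solving the quadratic: x = (−Ka1 + √(Ka1² + 4·Ka1·C₀))/2 = 2.40 × 10^-2 M
pH = −log(2.40 × 10^-2) = 1.62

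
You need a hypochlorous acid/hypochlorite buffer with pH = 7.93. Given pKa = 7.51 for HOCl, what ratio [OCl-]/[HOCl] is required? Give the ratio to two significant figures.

ratio = 2.6

pH = pKa + log(r) ⇒ log(r) = 7.93 − 7.51 = +0.42
r = [OCl-]/[HOCl] = 10^(+0.42) = 2.63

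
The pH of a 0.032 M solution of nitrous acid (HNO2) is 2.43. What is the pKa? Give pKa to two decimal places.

pKa = 3.31

[H+] = 10^(-2.43) = 3.72 × 10^-3 M
At equilibrium [HA] = 0.032 − 3.72 × 10^-3 = 2.83 × 10^-2 M
Ka = [H+][A-]/[HA] = (3.72 × 10^-3)² / 2.83 × 10^-2 = 4.89 × 10^-4
pKa = -log(4.89 × 10^-4) = 3.31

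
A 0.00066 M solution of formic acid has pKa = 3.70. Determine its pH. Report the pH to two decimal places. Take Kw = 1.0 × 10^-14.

pH = 3.56

HCOOH ⇌ HCOO- + H+
Ka = 10^(−3.70) = 2.00 × 10^-4
Ka = [H+]²/(0.00066 − [H+]) = 2.00 × 10^-4
Here C₀/Ka ≈ 3.3, so the small-[H+] approximation fails. Use the quadratic:
[H+] = [−0.0002 + √(0.0002² + 5.28e-07)]/2 = 2.77 × 10^-4 M
pH = −log[H+] = −log(2.77 × 10^-4) = 3.56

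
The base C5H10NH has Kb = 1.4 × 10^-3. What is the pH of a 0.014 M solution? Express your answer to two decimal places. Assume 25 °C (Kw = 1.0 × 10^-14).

C5H10NH + H2O ⇌ C5H10NH2+ + OH-
Kb = x²/(0.014 − x) = 1.4 × 10^-3
Here C₀/Kb ≈ 10, so the small-x approximation fails. Use the quadratic:
x = (−Kb + √(Kb² + 4·Kb·C₀))/2 = 3.78 × 10^-3 M
pOH = 2.42, so pH = 14.00 − pOH = 11.58

pH = 11.58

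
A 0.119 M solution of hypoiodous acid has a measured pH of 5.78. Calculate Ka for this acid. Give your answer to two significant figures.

Ka = 2.3 × 10^-11

[H+] = 10^(-5.78) = 1.66 × 10^-6 M
At equilibrium [HA] = 0.119 − 1.66 × 10^-6 = 1.19 × 10^-1 M
Ka = [H+][A-]/[HA] = (1.66 × 10^-6)² / 1.19 × 10^-1 = 2.3 × 10^-11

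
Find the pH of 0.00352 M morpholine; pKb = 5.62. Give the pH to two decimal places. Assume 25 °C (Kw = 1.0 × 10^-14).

C4H8ONH + H2O ⇌ C4H8ONH2+ + OH-
Kb = 10^(−5.62) = 2.40 × 10^-6
Kb = x²/(0.00352 − x) = 2.40 × 10^-6
Since Kb ≪ C₀, x ≈ √(Kb·C₀) = 9.19 × 10^-5 M.
(x/C₀ = 2.6% < 5%, so the approximation holds.)
pOH = 4.04, so pH = 14.00 − pOH = 9.96

pH = 9.96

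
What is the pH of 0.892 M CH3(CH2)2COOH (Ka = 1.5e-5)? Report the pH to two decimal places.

pH = 2.44

CH3(CH2)2COOH ⇌ CH3(CH2)2COO- + H+
From the ICE table, Ka = x²/(0.892 − x) = 1.5 × 10^-5.
Neglecting x in the denominator: x = √(1.5 × 10^-5 × 0.892) = 3.66 × 10^-3 M
pH = −log[H+] = −log(3.66 × 10^-3) = 2.44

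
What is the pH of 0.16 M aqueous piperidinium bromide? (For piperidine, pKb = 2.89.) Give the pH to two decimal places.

C5H10NH2+ is the conjugate acid of the weak base C5H10NH.
Kb = 10^(−2.89) = 1.29 × 10^-3
Ka = Kw/Kb = 1.0×10^-14 / 1.29 × 10^-3 = 7.75 × 10^-12
Ka = x²/(0.16 − x) = 7.75 × 10^-12
Since Ka ≪ C₀, x ≈ √(Ka·C₀) = 1.11 × 10^-6 M.
pH = −log[H+] = −log(1.11 × 10^-6) = 5.95

pH = 5.95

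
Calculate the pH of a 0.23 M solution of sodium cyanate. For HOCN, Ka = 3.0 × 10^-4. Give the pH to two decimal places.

pH = 8.44

OCN- is the conjugate base of the weak acid HOCN.
Kb = Kw/Ka = 1.0×10^-14 / 3.0 × 10^-4 = 3.33 × 10^-11
Kb = [OH-]²/(0.23 − [OH-]) = 3.33 × 10^-11
Assume [OH-] ≪ 0.23: [OH-] ≈ √(3.33 × 10^-11 × 0.23) = 2.77 × 10^-6 M
pOH = −log(2.77 × 10^-6) = 5.56; pH = 14.00 − 5.56 = 8.44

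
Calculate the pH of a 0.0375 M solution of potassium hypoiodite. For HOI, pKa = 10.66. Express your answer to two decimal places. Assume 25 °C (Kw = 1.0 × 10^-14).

pH = 11.59

OI- is the conjugate base of the weak acid HOI.
Ka = 10^(−10.66) = 2.19 × 10^-11
Kb = Kw/Ka = 1.0×10^-14 / 2.19 × 10^-11 = 4.57 × 10^-4
Kb = [OH-]²/(0.0375 − [OH-]) = 4.57 × 10^-4
[OH-] is not negligible relative to C₀; solve [OH-]² + 0.000457·[OH-] − 1.71e-05 = 0.
[OH-] = (−Kb + √(Kb² + 4·Kb·C₀))/2 = 3.92 × 10^-3 M
pOH = 2.41, so pH = 14.00 − pOH = 11.59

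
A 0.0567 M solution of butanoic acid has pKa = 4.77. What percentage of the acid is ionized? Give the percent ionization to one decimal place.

1.7%

CH3(CH2)2COOH ⇌ CH3(CH2)2COO- + H+; let x = [H+] at equilibrium.
Ka = 10^(−4.77) = 1.70 × 10^-5
x ≈ √(Ka·C₀) = √(1.70 × 10^-5 × 0.0567) = 9.82 × 10^-4 M
% ionization = x/C₀ × 100% = 9.82 × 10^-4/0.0567 × 100% = 1.7%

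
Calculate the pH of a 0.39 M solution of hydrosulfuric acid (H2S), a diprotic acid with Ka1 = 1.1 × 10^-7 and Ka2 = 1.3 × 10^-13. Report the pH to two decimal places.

pH = 3.68

Ka1 ≫ Ka2, so treat the first dissociation as the only significant source of H+.
Ka1 = x²/(0.39 − x) = 1.1 × 10^-7
x ≈ √(1.1 × 10^-7 × 0.39) = 2.07 × 10^-4 M
pH = −log(2.07 × 10^-4) = 3.68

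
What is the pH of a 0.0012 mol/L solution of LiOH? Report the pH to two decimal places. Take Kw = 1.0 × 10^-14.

pH = 11.08

LiOH is a strong base; [OH-] = 0.0012 M.
pOH = -log(0.0012) = 2.92
pH = 14.00 - 2.92 = 11.08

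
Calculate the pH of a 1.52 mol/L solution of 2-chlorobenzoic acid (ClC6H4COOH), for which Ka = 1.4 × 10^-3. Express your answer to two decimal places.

pH = 1.34

ClC6H4COOH ⇌ ClC6H4COO- + H+
From the ICE table, Ka = [H+]²/(1.52 − [H+]) = 1.4 × 10^-3.
Since Ka ≪ C₀, [H+] ≈ √(Ka·C₀) = 4.61 × 10^-2 M.
pH = −log[H+] = −log(4.61 × 10^-2) = 1.34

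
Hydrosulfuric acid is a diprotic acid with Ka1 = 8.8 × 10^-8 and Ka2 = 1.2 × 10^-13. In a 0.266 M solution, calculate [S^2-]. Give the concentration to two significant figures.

First ionization gives [H+] ≈ [HS-] = 1.53 × 10^-4 M.
Second step: Ka2 = [H+][S^2-]/[HS-] ≈ [S^2-] (since [H+] ≈ [HS-]).
So [S^2-] ≈ Ka2.

1.2 × 10^-13 M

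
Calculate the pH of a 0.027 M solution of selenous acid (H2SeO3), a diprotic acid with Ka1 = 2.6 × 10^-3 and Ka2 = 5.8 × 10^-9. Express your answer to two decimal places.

Ka1 ≫ Ka2, so treat the first dissociation as the only significant source of H+.
Ka1 = x²/(0.027 − x) = 2.6 × 10^-3
Solving the quadratic: x = (−Ka1 + √(Ka1² + 4·Ka1·C₀))/2 = 7.18 × 10^-3 M
pH = −log(7.18 × 10^-3) = 2.14

pH = 2.14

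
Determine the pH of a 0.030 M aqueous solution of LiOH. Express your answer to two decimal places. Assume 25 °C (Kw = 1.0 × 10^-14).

LiOH is a strong base; [OH-] = 0.03 M.
pOH = -log(0.03) = 1.52
pH = 14.00 - 1.52 = 12.48

pH = 12.48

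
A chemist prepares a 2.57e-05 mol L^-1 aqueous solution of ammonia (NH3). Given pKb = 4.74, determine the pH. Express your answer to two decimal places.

pH = 9.16

NH3 + H2O ⇌ NH4+ + OH-
Kb = 10^(−4.74) = 1.82 × 10^-5
Kb = [OH-]²/(2.57e-05 − [OH-]) = 1.82 × 10^-5
Here C₀/Kb ≈ 1.41, so the small-[OH-] approximation fails. Use the quadratic:
[OH-] = (−Kb + √(Kb² + 4·Kb·C₀))/2 = 1.44 × 10^-5 M
pOH = 4.84, so pH = 14.00 − pOH = 9.16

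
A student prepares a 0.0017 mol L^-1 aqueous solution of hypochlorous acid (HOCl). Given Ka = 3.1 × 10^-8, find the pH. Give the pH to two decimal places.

HOCl ⇌ OCl- + H+
Ka = x²/(0.0017 − x) = 3.1 × 10^-8
Assume x ≪ 0.0017: x ≈ √(3.1 × 10^-8 × 0.0017) = 7.26 × 10^-6 M
Check: 0.43% ionized — well under 5%, approximation valid.
pH = −log(7.26 × 10^-6) = 5.14

pH = 5.14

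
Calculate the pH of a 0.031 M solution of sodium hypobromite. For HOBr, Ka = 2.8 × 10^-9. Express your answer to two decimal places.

pH = 10.52

OBr- is the conjugate base of the weak acid HOBr.
Kb = Kw/Ka = 1.0×10^-14 / 2.8 × 10^-9 = 3.57 × 10^-6
From the ICE table, Kb = [OH-]²/(0.031 − [OH-]) = 3.57 × 10^-6.
Since Kb ≪ C₀, [OH-] ≈ √(Kb·C₀) = 3.33 × 10^-4 M.
([OH-]/C₀ = 1.1% < 5%, so the approximation holds.)
pOH = 3.48, so pH = 14.00 − pOH = 10.52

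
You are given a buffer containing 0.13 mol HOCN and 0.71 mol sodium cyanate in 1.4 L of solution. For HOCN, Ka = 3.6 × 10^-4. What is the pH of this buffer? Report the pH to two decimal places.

pKa = −log(3.6 × 10^-4) = 3.444
Using pH = pKa + log([base]/[acid]) with [base]/[acid] = 0.71/0.13:
pH = 3.444 + (+0.737) = 4.18

pH = 4.18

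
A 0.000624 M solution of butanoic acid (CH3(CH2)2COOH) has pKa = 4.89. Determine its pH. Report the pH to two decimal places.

pH = 4.08

CH3(CH2)2COOH ⇌ CH3(CH2)2COO- + H+
Ka = 10^(−4.89) = 1.29 × 10^-5
From the ICE table, Ka = x²/(0.000624 − x) = 1.29 × 10^-5.
The 5% rule fails; solving x² + Ka·x − Ka·C₀ = 0 exactly:
x = [−1.29e-05 + √(1.29e-05² + 3.22e-08)]/2 = 8.35 × 10^-5 M
pH = −log[H+] = −log(8.35 × 10^-5) = 4.08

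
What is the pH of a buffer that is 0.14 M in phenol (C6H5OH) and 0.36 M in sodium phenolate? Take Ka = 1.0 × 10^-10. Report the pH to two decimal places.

pKa = −log(1.0 × 10^-10) = 10.000
Using pH = pKa + log([base]/[acid]) with [base]/[acid] = 0.36/0.14:
pH = 10.000 + (+0.410) = 10.41

pH = 10.41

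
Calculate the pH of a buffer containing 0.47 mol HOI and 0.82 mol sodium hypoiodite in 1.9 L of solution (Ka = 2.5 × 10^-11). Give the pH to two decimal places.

pH = 10.84

pKa = −log(2.5 × 10^-11) = 10.602
Henderson–Hasselbalch: pH = pKa + log([OI-]/[HOI]) = 10.602 + log(0.82/0.47)
pH = 10.602 + (+0.242) = 10.84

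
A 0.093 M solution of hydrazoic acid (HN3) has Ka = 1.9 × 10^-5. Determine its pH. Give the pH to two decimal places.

pH = 2.88

HN3 ⇌ N3- + H+
Ka = [H+]²/(0.093 − [H+]) = 1.9 × 10^-5
Since Ka ≪ C₀, [H+] ≈ √(Ka·C₀) = 1.33 × 10^-3 M.
pH = −log(1.33 × 10^-3) = 2.88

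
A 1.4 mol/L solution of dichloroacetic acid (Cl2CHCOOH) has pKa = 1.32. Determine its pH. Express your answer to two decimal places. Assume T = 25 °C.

Cl2CHCOOH ⇌ Cl2CHCOO- + H+
Ka = 10^(−1.32) = 4.79 × 10^-2
Ka = [H+]²/(1.4 − [H+]) = 4.79 × 10^-2
Here C₀/Ka ≈ 29.2, so the small-[H+] approximation fails. Use the quadratic:
[H+] = [−0.0479 + √(0.0479² + 0.268)]/2 = 2.36 × 10^-1 M
pH = −log(2.36 × 10^-1) = 0.63

pH = 0.63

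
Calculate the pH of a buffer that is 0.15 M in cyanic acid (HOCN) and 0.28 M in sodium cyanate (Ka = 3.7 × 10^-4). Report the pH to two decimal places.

pKa = −log(3.7 × 10^-4) = 3.432
Henderson–Hasselbalch: pH = pKa + log([OCN-]/[HOCN]) = 3.432 + log(0.28/0.15)
pH = 3.432 + (+0.271) = 3.70

pH = 3.70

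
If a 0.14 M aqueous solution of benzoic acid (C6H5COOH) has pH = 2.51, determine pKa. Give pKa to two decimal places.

pKa = 4.16

[H+] = 10^(-2.51) = 3.09 × 10^-3 M
At equilibrium [HA] = 0.14 − 3.09 × 10^-3 = 1.37 × 10^-1 M
Ka = [H+][A-]/[HA] = (3.09 × 10^-3)² / 1.37 × 10^-1 = 6.97 × 10^-5
pKa = -log(6.97 × 10^-5) = 4.16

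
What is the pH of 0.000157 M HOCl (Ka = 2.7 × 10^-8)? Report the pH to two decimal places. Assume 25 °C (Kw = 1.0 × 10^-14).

HOCl ⇌ OCl- + H+
Ka = [H+]²/(0.000157 − [H+]) = 2.7 × 10^-8
Assume [H+] ≪ 0.000157: [H+] ≈ √(2.7 × 10^-8 × 0.000157) = 2.06 × 10^-6 M
Check: 1.3% ionized — well under 5%, approximation valid.
pH = −log[H+] = −log(2.06 × 10^-6) = 5.69

pH = 5.69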